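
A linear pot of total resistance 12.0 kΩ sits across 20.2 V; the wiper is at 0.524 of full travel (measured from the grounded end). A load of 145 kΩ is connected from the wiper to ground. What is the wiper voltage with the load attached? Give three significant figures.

V ≈ 10.4 V

The wiper splits the pot into (1−α)R = 5.712 kΩ above and αR = 6.288 kΩ below.
Lower section ‖ load = 6.027 kΩ.
V_wiper = 20.2 × 6.027/(5.712 + 6.027) = 10.4 V.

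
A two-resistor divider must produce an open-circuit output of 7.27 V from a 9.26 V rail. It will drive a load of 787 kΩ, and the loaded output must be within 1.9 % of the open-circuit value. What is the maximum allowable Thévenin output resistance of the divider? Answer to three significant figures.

Loading drop = R_th/(R_th + R_L) ≤ 0.0190, so R_th ≤ R_L · ε/(1−ε) = 787 kΩ × 0.0190/0.9810 = 15.2 kΩ.
(Any R1, R2 with R2/(R1+R2) = 0.785 and R1‖R2 ≤ 15.2 kΩ will meet the spec.)

R_th ≤ 15.2 kΩ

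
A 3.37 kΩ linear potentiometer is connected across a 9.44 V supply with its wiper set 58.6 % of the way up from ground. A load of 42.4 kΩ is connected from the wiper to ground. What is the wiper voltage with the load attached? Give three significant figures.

The wiper splits the pot into (1−α)R = 1.395 kΩ above and αR = 1.975 kΩ below.
Lower section ‖ load = 1.887 kΩ.
V_wiper = 9.44 × 1.887/(1.395 + 1.887) = 5.43 V.

V ≈ 5.43 V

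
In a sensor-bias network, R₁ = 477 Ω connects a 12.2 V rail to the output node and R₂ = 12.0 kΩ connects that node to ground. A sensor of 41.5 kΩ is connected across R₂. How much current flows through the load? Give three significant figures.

R₂‖R_L = 9308 Ω; V_out = 12.2 × 9308/9785 = 11.61 V.
I_L = V_out / R_L = 11.61 / 41.5 kΩ = 0.280 mA.

I_L ≈ 0.280 mA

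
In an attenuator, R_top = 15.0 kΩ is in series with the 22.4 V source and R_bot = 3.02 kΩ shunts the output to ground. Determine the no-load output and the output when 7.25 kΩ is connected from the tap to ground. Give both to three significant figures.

Open-circuit: V = 22.4 × 3.02/(15.0 + 3.02) = 3.75 V.
With the load, R_bot becomes R_bot‖R_L = 2.132 kΩ, so V = 22.4 × 2.132/17.13 = 2.79 V.

Unloaded: 3.75 V; loaded: 2.79 V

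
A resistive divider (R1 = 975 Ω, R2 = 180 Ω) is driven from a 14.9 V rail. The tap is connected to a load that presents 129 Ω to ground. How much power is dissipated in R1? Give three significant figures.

P ≈ 196 mW

Total resistance from the source is R1 + (R2‖R_L) = 1050 Ω, so I = 14.9/1050 Ω = 14.19 mA.
P = I²·R1 = (14.19 mA)² × 975 Ω = 196 mW.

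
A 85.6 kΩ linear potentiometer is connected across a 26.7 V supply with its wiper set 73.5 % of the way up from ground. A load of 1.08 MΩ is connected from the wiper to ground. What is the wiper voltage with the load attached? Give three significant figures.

V ≈ 19.3 V

The wiper splits the pot into (1−α)R = 22.68 kΩ above and αR = 62.92 kΩ below.
Lower section ‖ load = 59.45 kΩ.
V_wiper = 26.7 × 59.45/(22.68 + 59.45) = 19.3 V.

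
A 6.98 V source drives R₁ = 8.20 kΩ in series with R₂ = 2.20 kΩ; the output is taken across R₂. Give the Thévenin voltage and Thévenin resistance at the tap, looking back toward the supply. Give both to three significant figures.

V_th = 1.48 V, R_th = 1.73 kΩ

V_th is the open-circuit tap voltage: 6.98 × 2.20/(8.20 + 2.20) = 1.48 V.
With the supply zeroed, R₁ and R₂ appear in parallel from the tap: R_th = R₁‖R₂ = (8.20 × 2.20)/10.40 = 1.73 kΩ.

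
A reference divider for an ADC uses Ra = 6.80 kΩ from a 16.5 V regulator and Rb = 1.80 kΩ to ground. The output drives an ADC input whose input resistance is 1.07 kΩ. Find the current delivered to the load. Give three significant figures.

Rb‖R_L = 0.6711 kΩ; V_out = 16.5 × 0.6711/7.471 = 1.482 V.
I_L = V_out / R_L = 1.482 / 1.07 kΩ = 1.39 mA.

I_L ≈ 1.39 mA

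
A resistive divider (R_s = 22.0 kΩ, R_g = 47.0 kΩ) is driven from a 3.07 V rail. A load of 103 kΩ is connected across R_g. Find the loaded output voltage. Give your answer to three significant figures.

V_out ≈ 1.83 V

The load sits in parallel with R_g: R_g‖R_L = (47.0 × 103) / (47.0 + 103) = 32.27 kΩ.
V_out = 3.07 × 32.27 / (22.0 + 32.27) = 3.07 × 32.27/54.27 = 1.83 V.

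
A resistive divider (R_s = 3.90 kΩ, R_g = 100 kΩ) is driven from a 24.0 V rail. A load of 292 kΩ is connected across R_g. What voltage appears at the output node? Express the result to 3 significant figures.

The load sits in parallel with R_g: R_g‖R_L = (100 × 292) / (100 + 292) = 74.49 kΩ.
V_out = 24.0 × 74.49 / (3.90 + 74.49) = 24.0 × 74.49/78.39 = 22.8 V.
(Unloaded it would have been 23.1 V.)

V_out ≈ 22.8 V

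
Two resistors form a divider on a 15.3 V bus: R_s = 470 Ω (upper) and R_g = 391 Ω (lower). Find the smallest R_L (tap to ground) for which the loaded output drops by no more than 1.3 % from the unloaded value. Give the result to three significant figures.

Output resistance R_th = R_s‖R_g = (470 × 391)/861.0 = 213.4 Ω.
The fractional drop is R_th/(R_th + R_L); requiring this ≤ 0.0130 gives R_L ≥ R_th(1/0.0130 − 1) = 213.4 × 75.92 = 16.2 kΩ.

R_L(min) ≈ 16.2 kΩ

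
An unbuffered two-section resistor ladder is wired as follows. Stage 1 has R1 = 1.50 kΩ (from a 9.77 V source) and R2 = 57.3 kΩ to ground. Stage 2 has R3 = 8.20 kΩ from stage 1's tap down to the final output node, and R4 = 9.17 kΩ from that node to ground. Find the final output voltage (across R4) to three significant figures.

Stage 2 presents R3+R4 = 17.37 kΩ as a load on stage 1's tap.
Stage 1's lower leg becomes R2‖(R3+R4) = 13.33 kΩ, so V_mid = 9.77 × 13.33/14.83 = 8.782 V.
Stage 2 is itself unloaded: V_out = V_mid × R4/(R3+R4) = 8.782 × 9.17/17.37 = 4.64 V.

V_out ≈ 4.64 V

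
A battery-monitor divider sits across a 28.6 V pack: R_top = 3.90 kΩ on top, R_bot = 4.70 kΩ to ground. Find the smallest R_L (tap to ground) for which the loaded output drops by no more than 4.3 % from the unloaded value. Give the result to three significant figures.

Output resistance R_th = R_top‖R_bot = (3.90 × 4.70)/8.600 = 2.131 kΩ.
The fractional drop is R_th/(R_th + R_L); requiring this ≤ 0.0430 gives R_L ≥ R_th(1/0.0430 − 1) = 2.131 × 22.26 = 47.4 kΩ.

R_L(min) ≈ 47.4 kΩ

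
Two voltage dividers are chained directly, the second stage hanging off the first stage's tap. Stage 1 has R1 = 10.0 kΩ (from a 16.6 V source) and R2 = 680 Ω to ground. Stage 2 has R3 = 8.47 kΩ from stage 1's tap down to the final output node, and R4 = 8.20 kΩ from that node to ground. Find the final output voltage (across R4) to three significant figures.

V_out ≈ 0.501 V

Stage 2 presents R3+R4 = 16670 Ω as a load on stage 1's tap.
Stage 1's lower leg becomes R2‖(R3+R4) = 653.3 Ω, so V_mid = 16.6 × 653.3/10650 = 1.018 V.
Stage 2 is itself unloaded: V_out = V_mid × R4/(R3+R4) = 1.018 × 8200/16670 = 0.501 V.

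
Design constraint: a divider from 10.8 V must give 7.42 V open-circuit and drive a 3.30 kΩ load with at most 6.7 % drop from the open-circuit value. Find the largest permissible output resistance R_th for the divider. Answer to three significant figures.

Loading drop = R_th/(R_th + R_L) ≤ 0.0670, so R_th ≤ R_L · ε/(1−ε) = 3.30 kΩ × 0.0670/0.9330 = 237 Ω.

R_th ≤ 237 Ω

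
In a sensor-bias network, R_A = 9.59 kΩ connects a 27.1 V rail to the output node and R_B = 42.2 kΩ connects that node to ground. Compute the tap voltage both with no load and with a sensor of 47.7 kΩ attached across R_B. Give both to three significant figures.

Unloaded: 22.1 V; loaded: 19.0 V

Open-circuit: V = 27.1 × 42.2/(9.59 + 42.2) = 22.1 V.
With the load, R_B becomes R_B‖R_L = 22.39 kΩ, so V = 27.1 × 22.39/31.98 = 19.0 V.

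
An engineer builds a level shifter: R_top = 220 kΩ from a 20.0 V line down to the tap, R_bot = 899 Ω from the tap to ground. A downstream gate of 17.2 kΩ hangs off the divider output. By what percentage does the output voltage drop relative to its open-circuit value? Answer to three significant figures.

4.95 %

The divider's output (Thévenin) resistance is R_top‖R_bot = 895.3 Ω.
Fractional drop under load = R_th/(R_th + R_L) = 895.3 / (895.3 + 17200) = 0.04948.
So the output falls by 4.95 %.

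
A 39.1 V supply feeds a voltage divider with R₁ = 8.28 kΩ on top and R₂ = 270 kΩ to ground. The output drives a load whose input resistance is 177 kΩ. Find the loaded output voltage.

V_out ≈ 36.3 V

The load sits in parallel with R₂: R₂‖R_L = (270 × 177) / (270 + 177) = 106.9 kΩ.
V_out = 39.1 × 106.9 / (8.28 + 106.9) = 39.1 × 106.9/115.2 = 36.3 V.
(Unloaded it would have been 37.9 V.)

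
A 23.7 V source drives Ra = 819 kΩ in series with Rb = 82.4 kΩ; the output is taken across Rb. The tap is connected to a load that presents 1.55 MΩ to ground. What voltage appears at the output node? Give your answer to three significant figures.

V_out ≈ 2.07 V

The load sits in parallel with Rb: Rb‖R_L = (82.4 × 1550) / (82.4 + 1550) = 78.24 kΩ.
V_out = 23.7 × 78.24 / (819 + 78.24) = 23.7 × 78.24/897.2 = 2.07 V.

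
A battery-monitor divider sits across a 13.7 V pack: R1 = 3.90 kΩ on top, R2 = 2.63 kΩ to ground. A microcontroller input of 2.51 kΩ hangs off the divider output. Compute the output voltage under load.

The load sits in parallel with R2: R2‖R_L = (2.63 × 2.51) / (2.63 + 2.51) = 1.284 kΩ.
V_out = 13.7 × 1.284 / (3.90 + 1.284) = 13.7 × 1.284/5.184 = 3.39 V.

V_out ≈ 3.39 V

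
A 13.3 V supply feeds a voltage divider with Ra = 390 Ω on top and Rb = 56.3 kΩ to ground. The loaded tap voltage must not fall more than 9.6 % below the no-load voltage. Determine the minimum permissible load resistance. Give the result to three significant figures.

Output resistance R_th = Ra‖Rb = (390 × 56300)/56690 = 387.3 Ω.
The fractional drop is R_th/(R_th + R_L); requiring this ≤ 0.0960 gives R_L ≥ R_th(1/0.0960 − 1) = 387.3 × 9.417 = 3.65 kΩ.

R_L(min) ≈ 3.65 kΩ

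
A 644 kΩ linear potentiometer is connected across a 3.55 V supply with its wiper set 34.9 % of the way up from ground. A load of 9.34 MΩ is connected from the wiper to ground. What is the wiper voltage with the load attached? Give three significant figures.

V ≈ 1.22 V

The wiper splits the pot into (1−α)R = 419.2 kΩ above and αR = 224.8 kΩ below.
Lower section ‖ load = 219.5 kΩ.
V_wiper = 3.55 × 219.5/(419.2 + 219.5) = 1.22 V.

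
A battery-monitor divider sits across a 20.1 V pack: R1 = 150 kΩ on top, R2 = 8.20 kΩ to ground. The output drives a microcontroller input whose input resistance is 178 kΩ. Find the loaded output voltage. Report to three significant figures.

The load sits in parallel with R2: R2‖R_L = (8.20 × 178) / (8.20 + 178) = 7.839 kΩ.
V_out = 20.1 × 7.839 / (150 + 7.839) = 20.1 × 7.839/157.8 = 0.998 V.

V_out ≈ 0.998 V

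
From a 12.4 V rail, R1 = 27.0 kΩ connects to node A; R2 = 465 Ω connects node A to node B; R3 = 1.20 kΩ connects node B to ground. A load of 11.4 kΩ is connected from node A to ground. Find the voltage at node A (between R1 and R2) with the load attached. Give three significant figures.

V ≈ 0.633 V

Below node A the series string R2+R3 = 1665 Ω sits in parallel with the 11400 Ω load: 1453 Ω.
V_A = 12.4 × 1453/(27000 + 1453) = 0.633 V.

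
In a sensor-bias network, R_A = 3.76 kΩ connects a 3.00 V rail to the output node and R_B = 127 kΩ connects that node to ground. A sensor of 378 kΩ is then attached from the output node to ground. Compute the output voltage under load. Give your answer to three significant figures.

V_out ≈ 2.89 V

The load sits in parallel with R_B: R_B‖R_L = (127 × 378) / (127 + 378) = 95.06 kΩ.
V_out = 3.00 × 95.06 / (3.76 + 95.06) = 3.00 × 95.06/98.82 = 2.89 V.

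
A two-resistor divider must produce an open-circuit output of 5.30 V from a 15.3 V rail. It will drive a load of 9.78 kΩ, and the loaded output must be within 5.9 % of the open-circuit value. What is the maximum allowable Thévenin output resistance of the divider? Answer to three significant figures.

Loading drop = R_th/(R_th + R_L) ≤ 0.0590, so R_th ≤ R_L · ε/(1−ε) = 9.78 kΩ × 0.0590/0.9410 = 613 Ω.

R_th ≤ 613 Ω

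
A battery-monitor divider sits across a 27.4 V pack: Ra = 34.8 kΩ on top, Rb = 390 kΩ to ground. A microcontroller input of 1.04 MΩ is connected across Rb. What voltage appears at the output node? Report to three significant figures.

The load sits in parallel with Rb: Rb‖R_L = (390 × 1040) / (390 + 1040) = 283.6 kΩ.
V_out = 27.4 × 283.6 / (34.8 + 283.6) = 27.4 × 283.6/318.4 = 24.4 V.
(Unloaded it would have been 25.2 V.)

V_out ≈ 24.4 V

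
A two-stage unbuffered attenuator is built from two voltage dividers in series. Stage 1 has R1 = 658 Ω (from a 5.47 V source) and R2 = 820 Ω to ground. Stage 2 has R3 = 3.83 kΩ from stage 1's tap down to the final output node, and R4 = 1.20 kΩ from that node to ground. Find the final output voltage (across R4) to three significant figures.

V_out ≈ 0.675 V

Stage 2 presents R3+R4 = 5030 Ω as a load on stage 1's tap.
Stage 1's lower leg becomes R2‖(R3+R4) = 705.1 Ω, so V_mid = 5.47 × 705.1/1363 = 2.829 V.
Stage 2 is itself unloaded: V_out = V_mid × R4/(R3+R4) = 2.829 × 1200/5030 = 0.675 V.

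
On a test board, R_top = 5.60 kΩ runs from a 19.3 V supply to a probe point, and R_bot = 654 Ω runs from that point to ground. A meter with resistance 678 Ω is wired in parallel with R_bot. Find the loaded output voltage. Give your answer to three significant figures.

The load sits in parallel with R_bot: R_bot‖R_L = (654 × 678) / (654 + 678) = 332.9 Ω.
V_out = 19.3 × 332.9 / (5600 + 332.9) = 19.3 × 332.9/5933 = 1.08 V.

V_out ≈ 1.08 V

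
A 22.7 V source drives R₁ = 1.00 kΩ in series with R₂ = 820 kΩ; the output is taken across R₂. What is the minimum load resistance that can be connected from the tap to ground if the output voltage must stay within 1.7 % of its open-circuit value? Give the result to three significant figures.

R_L(min) ≈ 57.8 kΩ

Output resistance R_th = R₁‖R₂ = (1000 × 820000)/821000 = 998.8 Ω.
The fractional drop is R_th/(R_th + R_L); requiring this ≤ 0.0170 gives R_L ≥ R_th(1/0.0170 − 1) = 998.8 × 57.82 = 57.8 kΩ.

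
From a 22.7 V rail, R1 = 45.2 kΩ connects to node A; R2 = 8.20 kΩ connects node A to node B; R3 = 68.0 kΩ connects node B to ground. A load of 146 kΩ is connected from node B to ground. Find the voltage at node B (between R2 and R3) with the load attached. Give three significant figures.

V ≈ 10.6 V

At node B, R3 is in parallel with the load: R3‖R_L = 46.39 kΩ.
Below node A the resistance is R2 + (R3‖R_L) = 54.59 kΩ, so V_A = 22.7 × 54.59/99.79 = 12.42 V.
Then V_B = V_A × (R3‖R_L)/(R2 + R3‖R_L) = 12.42 × 46.39/54.59 = 10.6 V.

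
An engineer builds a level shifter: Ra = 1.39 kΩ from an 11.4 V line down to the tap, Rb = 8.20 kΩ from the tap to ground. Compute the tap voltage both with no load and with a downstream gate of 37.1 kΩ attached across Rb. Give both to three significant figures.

Unloaded: 9.75 V; loaded: 9.45 V

Open-circuit: V = 11.4 × 8.20/(1.39 + 8.20) = 9.75 V.
With the load, Rb becomes Rb‖R_L = 6.716 kΩ, so V = 11.4 × 6.716/8.106 = 9.45 V.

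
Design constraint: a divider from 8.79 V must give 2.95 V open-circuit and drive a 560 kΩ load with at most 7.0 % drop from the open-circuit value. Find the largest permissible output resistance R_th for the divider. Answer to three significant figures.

R_th ≤ 42.2 kΩ

Loading drop = R_th/(R_th + R_L) ≤ 0.0700, so R_th ≤ R_L · ε/(1−ε) = 560 kΩ × 0.0700/0.9300 = 42.2 kΩ.
(Any R1, R2 with R2/(R1+R2) = 0.336 and R1‖R2 ≤ 42.2 kΩ will meet the spec.)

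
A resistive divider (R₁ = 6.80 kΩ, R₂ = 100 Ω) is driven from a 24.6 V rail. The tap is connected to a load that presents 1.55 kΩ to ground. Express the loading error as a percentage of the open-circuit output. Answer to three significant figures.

5.98 %

The divider's output (Thévenin) resistance is R₁‖R₂ = 98.55 Ω.
Fractional drop under load = R_th/(R_th + R_L) = 98.55 / (98.55 + 1550) = 0.05978.
So the output falls by 5.98 %.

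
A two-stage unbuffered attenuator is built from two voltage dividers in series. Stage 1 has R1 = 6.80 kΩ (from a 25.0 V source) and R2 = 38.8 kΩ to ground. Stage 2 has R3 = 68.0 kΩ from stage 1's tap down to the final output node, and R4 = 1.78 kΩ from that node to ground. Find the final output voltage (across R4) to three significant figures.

Stage 2 presents R3+R4 = 69.78 kΩ as a load on stage 1's tap.
Stage 1's lower leg becomes R2‖(R3+R4) = 24.94 kΩ, so V_mid = 25.0 × 24.94/31.74 = 19.64 V.
Stage 2 is itself unloaded: V_out = V_mid × R4/(R3+R4) = 19.64 × 1.78/69.78 = 0.501 V.

V_out ≈ 0.501 V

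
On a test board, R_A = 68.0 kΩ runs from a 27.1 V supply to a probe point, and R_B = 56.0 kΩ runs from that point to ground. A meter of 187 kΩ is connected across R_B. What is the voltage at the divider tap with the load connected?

The load sits in parallel with R_B: R_B‖R_L = (56.0 × 187) / (56.0 + 187) = 43.09 kΩ.
V_out = 27.1 × 43.09 / (68.0 + 43.09) = 27.1 × 43.09/111.1 = 10.5 V.

V_out ≈ 10.5 V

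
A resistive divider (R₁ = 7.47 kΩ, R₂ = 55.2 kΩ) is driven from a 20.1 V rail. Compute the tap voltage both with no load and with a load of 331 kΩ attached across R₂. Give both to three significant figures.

Open-circuit: V = 20.1 × 55.2/(7.47 + 55.2) = 17.7 V.
With the load, R₂ becomes R₂‖R_L = 47.31 kΩ, so V = 20.1 × 47.31/54.78 = 17.4 V.

Unloaded: 17.7 V; loaded: 17.4 V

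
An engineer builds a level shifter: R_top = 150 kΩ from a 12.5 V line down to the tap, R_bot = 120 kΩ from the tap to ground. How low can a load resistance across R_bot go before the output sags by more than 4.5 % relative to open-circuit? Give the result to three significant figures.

R_L(min) ≈ 1.41 MΩ

Output resistance R_th = R_top‖R_bot = (150 × 120)/270.0 = 66.67 kΩ.
The fractional drop is R_th/(R_th + R_L); requiring this ≤ 0.0450 gives R_L ≥ R_th(1/0.0450 − 1) = 66.67 × 21.22 = 1.41 MΩ.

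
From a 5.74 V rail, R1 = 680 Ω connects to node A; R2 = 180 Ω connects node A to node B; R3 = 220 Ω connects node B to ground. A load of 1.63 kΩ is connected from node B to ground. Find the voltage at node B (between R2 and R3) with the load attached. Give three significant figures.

V ≈ 1.06 V

At node B, R3 is in parallel with the load: R3‖R_L = 193.8 Ω.
Below node A the resistance is R2 + (R3‖R_L) = 373.8 Ω, so V_A = 5.74 × 373.8/1054 = 2.036 V.
Then V_B = V_A × (R3‖R_L)/(R2 + R3‖R_L) = 2.036 × 193.8/373.8 = 1.06 V.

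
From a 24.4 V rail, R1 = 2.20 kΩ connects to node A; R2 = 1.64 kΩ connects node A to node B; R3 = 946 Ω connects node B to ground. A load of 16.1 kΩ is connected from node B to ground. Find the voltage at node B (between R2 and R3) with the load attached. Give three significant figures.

At node B, R3 is in parallel with the load: R3‖R_L = 893.5 Ω.
Below node A the resistance is R2 + (R3‖R_L) = 2533 Ω, so V_A = 24.4 × 2533/4733 = 13.06 V.
Then V_B = V_A × (R3‖R_L)/(R2 + R3‖R_L) = 13.06 × 893.5/2533 = 4.61 V.

V ≈ 4.61 V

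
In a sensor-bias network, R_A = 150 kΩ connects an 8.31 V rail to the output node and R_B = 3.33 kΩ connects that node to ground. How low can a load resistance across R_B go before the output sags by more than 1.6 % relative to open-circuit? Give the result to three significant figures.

Output resistance R_th = R_A‖R_B = (150 × 3.33)/153.3 = 3.258 kΩ.
The fractional drop is R_th/(R_th + R_L); requiring this ≤ 0.0160 gives R_L ≥ R_th(1/0.0160 − 1) = 3.258 × 61.50 = 200 kΩ.

R_L(min) ≈ 200 kΩ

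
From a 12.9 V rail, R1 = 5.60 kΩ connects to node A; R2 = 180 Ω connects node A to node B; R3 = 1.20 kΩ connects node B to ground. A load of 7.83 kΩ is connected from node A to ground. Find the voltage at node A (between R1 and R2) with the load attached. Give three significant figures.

Below node A the series string R2+R3 = 1380 Ω sits in parallel with the 7830 Ω load: 1173 Ω.
V_A = 12.9 × 1173/(5600 + 1173) = 2.23 V.

V ≈ 2.23 V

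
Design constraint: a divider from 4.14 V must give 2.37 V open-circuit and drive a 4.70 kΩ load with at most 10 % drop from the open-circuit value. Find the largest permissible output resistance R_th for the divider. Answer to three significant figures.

Loading drop = R_th/(R_th + R_L) ≤ 0.100, so R_th ≤ R_L · ε/(1−ε) = 4.70 kΩ × 0.100/0.9000 = 522 Ω.

R_th ≤ 522 Ω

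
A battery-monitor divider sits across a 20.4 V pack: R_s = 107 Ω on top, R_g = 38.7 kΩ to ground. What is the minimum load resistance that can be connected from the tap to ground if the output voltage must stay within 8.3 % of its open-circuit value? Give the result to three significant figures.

R_L(min) ≈ 1.18 kΩ

Output resistance R_th = R_s‖R_g = (107 × 38700)/38810 = 106.7 Ω.
The fractional drop is R_th/(R_th + R_L); requiring this ≤ 0.0830 gives R_L ≥ R_th(1/0.0830 − 1) = 106.7 × 11.05 = 1.18 kΩ.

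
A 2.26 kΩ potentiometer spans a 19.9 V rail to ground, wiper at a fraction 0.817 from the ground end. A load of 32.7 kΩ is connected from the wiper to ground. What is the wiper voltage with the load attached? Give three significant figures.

V ≈ 16.1 V

The wiper splits the pot into (1−α)R = 413.6 Ω above and αR = 1846 Ω below.
Lower section ‖ load = 1748 Ω.
V_wiper = 19.9 × 1748/(413.6 + 1748) = 16.1 V.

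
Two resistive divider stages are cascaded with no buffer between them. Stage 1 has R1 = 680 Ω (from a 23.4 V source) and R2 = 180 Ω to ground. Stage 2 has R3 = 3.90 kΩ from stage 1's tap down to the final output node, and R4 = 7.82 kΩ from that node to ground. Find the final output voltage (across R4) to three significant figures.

V_out ≈ 3.23 V

Stage 2 presents R3+R4 = 11720 Ω as a load on stage 1's tap.
Stage 1's lower leg becomes R2‖(R3+R4) = 177.3 Ω, so V_mid = 23.4 × 177.3/857.3 = 4.839 V.
Stage 2 is itself unloaded: V_out = V_mid × R4/(R3+R4) = 4.839 × 7820/11720 = 3.23 V.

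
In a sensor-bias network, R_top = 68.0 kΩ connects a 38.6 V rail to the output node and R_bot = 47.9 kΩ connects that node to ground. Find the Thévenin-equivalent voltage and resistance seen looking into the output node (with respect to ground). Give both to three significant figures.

V_th = 16.0 V, R_th = 28.1 kΩ

V_th is the open-circuit tap voltage: 38.6 × 47.9/(68.0 + 47.9) = 16.0 V.
With the supply zeroed, R_top and R_bot appear in parallel from the tap: R_th = R_top‖R_bot = (68.0 × 47.9)/115.9 = 28.1 kΩ.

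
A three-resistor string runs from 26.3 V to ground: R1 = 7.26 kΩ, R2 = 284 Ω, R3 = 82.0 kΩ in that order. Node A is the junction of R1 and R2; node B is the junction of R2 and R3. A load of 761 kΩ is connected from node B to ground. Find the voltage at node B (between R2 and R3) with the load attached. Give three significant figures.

V ≈ 23.9 V

At node B, R3 is in parallel with the load: R3‖R_L = 74020 Ω.
Below node A the resistance is R2 + (R3‖R_L) = 74310 Ω, so V_A = 26.3 × 74310/81570 = 23.96 V.
Then V_B = V_A × (R3‖R_L)/(R2 + R3‖R_L) = 23.96 × 74020/74310 = 23.9 V.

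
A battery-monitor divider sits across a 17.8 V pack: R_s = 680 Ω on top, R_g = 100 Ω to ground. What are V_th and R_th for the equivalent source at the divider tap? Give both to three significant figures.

V_th is the open-circuit tap voltage: 17.8 × 100/(680 + 100) = 2.28 V.
With the supply zeroed, R_s and R_g appear in parallel from the tap: R_th = R_s‖R_g = (680 × 100)/780.0 = 87.2 Ω.

V_th = 2.28 V, R_th = 87.2 Ω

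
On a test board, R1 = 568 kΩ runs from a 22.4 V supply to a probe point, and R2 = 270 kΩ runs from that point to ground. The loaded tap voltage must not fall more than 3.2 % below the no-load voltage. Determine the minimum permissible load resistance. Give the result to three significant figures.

Output resistance R_th = R1‖R2 = (568 × 270)/838.0 = 183.0 kΩ.
The fractional drop is R_th/(R_th + R_L); requiring this ≤ 0.0320 gives R_L ≥ R_th(1/0.0320 − 1) = 183.0 × 30.25 = 5.54 MΩ.

R_L(min) ≈ 5.54 MΩ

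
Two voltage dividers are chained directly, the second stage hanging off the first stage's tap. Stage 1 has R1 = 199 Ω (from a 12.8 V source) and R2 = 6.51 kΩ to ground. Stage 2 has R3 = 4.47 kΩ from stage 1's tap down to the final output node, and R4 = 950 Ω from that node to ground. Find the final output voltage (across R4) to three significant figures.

Stage 2 presents R3+R4 = 5420 Ω as a load on stage 1's tap.
Stage 1's lower leg becomes R2‖(R3+R4) = 2958 Ω, so V_mid = 12.8 × 2958/3157 = 11.99 V.
Stage 2 is itself unloaded: V_out = V_mid × R4/(R3+R4) = 11.99 × 950/5420 = 2.10 V.

V_out ≈ 2.10 V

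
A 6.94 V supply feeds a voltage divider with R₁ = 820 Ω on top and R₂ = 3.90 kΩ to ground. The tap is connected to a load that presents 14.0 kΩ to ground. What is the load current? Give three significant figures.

R₂‖R_L = 3050 Ω; V_out = 6.94 × 3050/3870 = 5.470 V.
I_L = V_out / R_L = 5.470 / 14.0 kΩ = 0.391 mA.

I_L ≈ 0.391 mA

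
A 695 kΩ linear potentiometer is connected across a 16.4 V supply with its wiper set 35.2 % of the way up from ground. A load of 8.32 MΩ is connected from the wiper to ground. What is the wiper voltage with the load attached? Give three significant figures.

V ≈ 5.66 V

The wiper splits the pot into (1−α)R = 450.4 kΩ above and αR = 244.6 kΩ below.
Lower section ‖ load = 237.7 kΩ.
V_wiper = 16.4 × 237.7/(450.4 + 237.7) = 5.66 V.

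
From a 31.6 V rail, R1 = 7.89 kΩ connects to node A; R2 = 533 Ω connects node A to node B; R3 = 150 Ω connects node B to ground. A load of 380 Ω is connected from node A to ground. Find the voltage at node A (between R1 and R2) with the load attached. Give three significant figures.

V ≈ 0.949 V

Below node A the series string R2+R3 = 683.0 Ω sits in parallel with the 380 Ω load: 244.2 Ω.
V_A = 31.6 × 244.2/(7890 + 244.2) = 0.949 V.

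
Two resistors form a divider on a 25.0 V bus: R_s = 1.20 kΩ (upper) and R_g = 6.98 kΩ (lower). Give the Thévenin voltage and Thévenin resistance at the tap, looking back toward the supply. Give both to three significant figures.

V_th is the open-circuit tap voltage: 25.0 × 6.98/(1.20 + 6.98) = 21.3 V.
With the supply zeroed, R_s and R_g appear in parallel from the tap: R_th = R_s‖R_g = (1.20 × 6.98)/8.180 = 1.02 kΩ.

V_th = 21.3 V, R_th = 1.02 kΩ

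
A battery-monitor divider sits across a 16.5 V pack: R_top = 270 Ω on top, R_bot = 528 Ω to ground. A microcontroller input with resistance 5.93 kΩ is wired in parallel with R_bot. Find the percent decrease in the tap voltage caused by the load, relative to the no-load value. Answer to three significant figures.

2.92 %

The divider's output (Thévenin) resistance is R_top‖R_bot = 178.6 Ω.
Fractional drop under load = R_th/(R_th + R_L) = 178.6 / (178.6 + 5930) = 0.02924.
So the output falls by 2.92 %.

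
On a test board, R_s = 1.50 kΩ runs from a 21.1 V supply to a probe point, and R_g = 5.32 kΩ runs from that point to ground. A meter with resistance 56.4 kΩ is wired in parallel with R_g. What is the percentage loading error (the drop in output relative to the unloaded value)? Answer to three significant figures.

2.03 %

The divider's output (Thévenin) resistance is R_s‖R_g = 1.170 kΩ.
Fractional drop under load = R_th/(R_th + R_L) = 1.170 / (1.170 + 56.4) = 0.02032.
So the output falls by 2.03 %.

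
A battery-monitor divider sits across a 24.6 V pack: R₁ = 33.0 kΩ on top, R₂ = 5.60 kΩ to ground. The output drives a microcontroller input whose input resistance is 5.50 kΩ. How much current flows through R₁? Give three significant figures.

I ≈ 0.688 mA

R₂‖R_L = 2.775 kΩ, so the source sees R₁ + R₂‖R_L = 35.77 kΩ.
I = 24.6 V / 35.77 kΩ = 0.688 mA.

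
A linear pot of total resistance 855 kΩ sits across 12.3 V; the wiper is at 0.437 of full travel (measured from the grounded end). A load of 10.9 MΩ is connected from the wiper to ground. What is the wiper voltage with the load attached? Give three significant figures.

The wiper splits the pot into (1−α)R = 481.4 kΩ above and αR = 373.6 kΩ below.
Lower section ‖ load = 361.3 kΩ.
V_wiper = 12.3 × 361.3/(481.4 + 361.3) = 5.27 V.

V ≈ 5.27 V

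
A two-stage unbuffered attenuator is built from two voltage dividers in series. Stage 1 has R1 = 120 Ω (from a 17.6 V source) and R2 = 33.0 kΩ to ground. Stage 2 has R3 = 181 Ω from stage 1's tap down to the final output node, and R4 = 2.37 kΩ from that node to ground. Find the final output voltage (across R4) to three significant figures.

Stage 2 presents R3+R4 = 2551 Ω as a load on stage 1's tap.
Stage 1's lower leg becomes R2‖(R3+R4) = 2368 Ω, so V_mid = 17.6 × 2368/2488 = 16.75 V.
Stage 2 is itself unloaded: V_out = V_mid × R4/(R3+R4) = 16.75 × 2370/2551 = 15.6 V.

V_out ≈ 15.6 V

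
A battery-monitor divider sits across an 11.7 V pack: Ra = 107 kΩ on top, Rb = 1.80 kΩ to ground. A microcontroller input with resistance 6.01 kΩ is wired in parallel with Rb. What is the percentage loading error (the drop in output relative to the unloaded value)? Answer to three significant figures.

Unloaded V = 11.7 × 1.80/108.8 = 0.1936 V.
Loaded: Rb‖R_L = 1.385 kΩ, giving V = 11.7 × 1.385/108.4 = 0.1495 V.
Drop = (0.1936 − 0.1495) / 0.1936 = 22.8 %.

22.8 %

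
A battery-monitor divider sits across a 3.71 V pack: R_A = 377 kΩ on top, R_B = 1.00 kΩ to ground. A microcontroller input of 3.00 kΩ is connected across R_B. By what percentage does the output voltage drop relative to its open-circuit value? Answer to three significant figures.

25.0 %

Unloaded V = 3.71 × 1.00/378.0 = 0.009815 V.
Loaded: R_B‖R_L = 0.7500 kΩ, giving V = 3.71 × 0.7500/377.8 = 0.007366 V.
Drop = (0.009815 − 0.007366) / 0.009815 = 25.0 %.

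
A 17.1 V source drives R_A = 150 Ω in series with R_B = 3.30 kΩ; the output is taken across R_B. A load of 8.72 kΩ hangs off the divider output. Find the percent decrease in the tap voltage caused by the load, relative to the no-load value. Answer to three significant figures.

The divider's output (Thévenin) resistance is R_A‖R_B = 143.5 Ω.
Fractional drop under load = R_th/(R_th + R_L) = 143.5 / (143.5 + 8720) = 0.01619.
So the output falls by 1.62 %.

1.62 %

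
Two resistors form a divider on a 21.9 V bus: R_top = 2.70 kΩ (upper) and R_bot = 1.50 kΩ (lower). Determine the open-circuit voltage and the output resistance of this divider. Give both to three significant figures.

V_th is the open-circuit tap voltage: 21.9 × 1.50/(2.70 + 1.50) = 7.82 V.
With the supply zeroed, R_top and R_bot appear in parallel from the tap: R_th = R_top‖R_bot = (2.70 × 1.50)/4.200 = 964 Ω.

V_th = 7.82 V, R_th = 964 Ω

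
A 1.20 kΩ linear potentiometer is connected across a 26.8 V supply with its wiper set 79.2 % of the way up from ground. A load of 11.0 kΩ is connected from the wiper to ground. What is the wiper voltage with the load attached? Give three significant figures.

V ≈ 20.9 V

The wiper splits the pot into (1−α)R = 249.6 Ω above and αR = 950.4 Ω below.
Lower section ‖ load = 874.8 Ω.
V_wiper = 26.8 × 874.8/(249.6 + 874.8) = 20.9 V.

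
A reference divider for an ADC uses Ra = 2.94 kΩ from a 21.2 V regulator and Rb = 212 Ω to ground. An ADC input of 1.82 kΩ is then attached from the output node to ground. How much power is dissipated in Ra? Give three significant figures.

P ≈ 135 mW

Total resistance from the source is Ra + (Rb‖R_L) = 3130 Ω, so I = 21.2/3130 Ω = 6.773 mA.
P = I²·Ra = (6.773 mA)² × 2.94 kΩ = 135 mW.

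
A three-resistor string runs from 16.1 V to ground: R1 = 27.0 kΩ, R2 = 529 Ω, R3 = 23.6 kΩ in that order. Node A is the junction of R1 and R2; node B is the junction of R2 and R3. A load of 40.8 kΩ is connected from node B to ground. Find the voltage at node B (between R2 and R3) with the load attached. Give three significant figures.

At node B, R3 is in parallel with the load: R3‖R_L = 14950 Ω.
Below node A the resistance is R2 + (R3‖R_L) = 15480 Ω, so V_A = 16.1 × 15480/42480 = 5.867 V.
Then V_B = V_A × (R3‖R_L)/(R2 + R3‖R_L) = 5.867 × 14950/15480 = 5.67 V.

V ≈ 5.67 V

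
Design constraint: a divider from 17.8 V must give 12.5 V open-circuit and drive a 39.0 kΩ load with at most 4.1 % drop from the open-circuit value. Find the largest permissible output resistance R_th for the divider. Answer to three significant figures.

R_th ≤ 1.67 kΩ

Loading drop = R_th/(R_th + R_L) ≤ 0.0410, so R_th ≤ R_L · ε/(1−ε) = 39.0 kΩ × 0.0410/0.9590 = 1.67 kΩ.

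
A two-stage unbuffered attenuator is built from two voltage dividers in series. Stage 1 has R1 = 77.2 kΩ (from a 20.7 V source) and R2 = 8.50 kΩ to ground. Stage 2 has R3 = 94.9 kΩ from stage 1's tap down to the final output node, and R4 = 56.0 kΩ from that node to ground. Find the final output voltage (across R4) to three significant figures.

V_out ≈ 0.725 V

Stage 2 presents R3+R4 = 150.9 kΩ as a load on stage 1's tap.
Stage 1's lower leg becomes R2‖(R3+R4) = 8.047 kΩ, so V_mid = 20.7 × 8.047/85.25 = 1.954 V.
Stage 2 is itself unloaded: V_out = V_mid × R4/(R3+R4) = 1.954 × 56.0/150.9 = 0.725 V.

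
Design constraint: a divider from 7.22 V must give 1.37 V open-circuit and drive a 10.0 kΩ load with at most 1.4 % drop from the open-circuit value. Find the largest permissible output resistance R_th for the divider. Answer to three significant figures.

R_th ≤ 142 Ω

Loading drop = R_th/(R_th + R_L) ≤ 0.0140, so R_th ≤ R_L · ε/(1−ε) = 10.0 kΩ × 0.0140/0.9860 = 142 Ω.
(Any R1, R2 with R2/(R1+R2) = 0.190 and R1‖R2 ≤ 142 Ω will meet the spec.)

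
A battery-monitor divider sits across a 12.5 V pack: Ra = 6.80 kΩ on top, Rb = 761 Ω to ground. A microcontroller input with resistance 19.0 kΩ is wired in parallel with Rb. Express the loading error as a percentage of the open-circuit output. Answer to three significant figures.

3.48 %

The divider's output (Thévenin) resistance is Ra‖Rb = 684.4 Ω.
Fractional drop under load = R_th/(R_th + R_L) = 684.4 / (684.4 + 19000) = 0.03477.
So the output falls by 3.48 %.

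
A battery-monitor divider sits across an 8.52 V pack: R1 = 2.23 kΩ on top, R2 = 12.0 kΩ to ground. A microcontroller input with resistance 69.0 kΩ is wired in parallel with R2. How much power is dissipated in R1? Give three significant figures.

Total resistance from the source is R1 + (R2‖R_L) = 12.45 kΩ, so I = 8.52/12.45 kΩ = 0.6842 mA.
P = I²·R1 = (0.6842 mA)² × 2.23 kΩ = 1.04 mW.

P ≈ 1.04 mW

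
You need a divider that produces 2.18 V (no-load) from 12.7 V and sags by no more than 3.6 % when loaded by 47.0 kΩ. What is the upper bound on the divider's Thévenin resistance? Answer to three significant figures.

R_th ≤ 1.76 kΩ

Loading drop = R_th/(R_th + R_L) ≤ 0.0360, so R_th ≤ R_L · ε/(1−ε) = 47.0 kΩ × 0.0360/0.9640 = 1.76 kΩ.
(Any R1, R2 with R2/(R1+R2) = 0.172 and R1‖R2 ≤ 1.76 kΩ will meet the spec.)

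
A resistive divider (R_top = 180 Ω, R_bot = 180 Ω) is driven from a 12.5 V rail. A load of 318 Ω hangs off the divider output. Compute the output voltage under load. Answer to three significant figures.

The load sits in parallel with R_bot: R_bot‖R_L = (180 × 318) / (180 + 318) = 114.9 Ω.
V_out = 12.5 × 114.9 / (180 + 114.9) = 12.5 × 114.9/294.9 = 4.87 V.
(Unloaded it would have been 6.25 V.)

V_out ≈ 4.87 V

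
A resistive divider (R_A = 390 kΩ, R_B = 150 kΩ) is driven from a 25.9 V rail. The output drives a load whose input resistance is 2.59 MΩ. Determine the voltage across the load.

The load sits in parallel with R_B: R_B‖R_L = (150 × 2590) / (150 + 2590) = 141.8 kΩ.
V_out = 25.9 × 141.8 / (390 + 141.8) = 25.9 × 141.8/531.8 = 6.91 V.

V_out ≈ 6.91 V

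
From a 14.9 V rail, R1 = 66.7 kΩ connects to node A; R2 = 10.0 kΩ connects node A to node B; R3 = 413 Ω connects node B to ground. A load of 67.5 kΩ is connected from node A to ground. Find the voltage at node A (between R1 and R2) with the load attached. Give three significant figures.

Below node A the series string R2+R3 = 10410 Ω sits in parallel with the 67500 Ω load: 9021 Ω.
V_A = 14.9 × 9021/(66700 + 9021) = 1.78 V.

V ≈ 1.78 V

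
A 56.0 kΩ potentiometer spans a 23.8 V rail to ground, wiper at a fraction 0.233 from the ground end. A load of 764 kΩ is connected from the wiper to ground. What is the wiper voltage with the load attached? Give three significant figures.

The wiper splits the pot into (1−α)R = 42.95 kΩ above and αR = 13.05 kΩ below.
Lower section ‖ load = 12.83 kΩ.
V_wiper = 23.8 × 12.83/(42.95 + 12.83) = 5.47 V.

V ≈ 5.47 V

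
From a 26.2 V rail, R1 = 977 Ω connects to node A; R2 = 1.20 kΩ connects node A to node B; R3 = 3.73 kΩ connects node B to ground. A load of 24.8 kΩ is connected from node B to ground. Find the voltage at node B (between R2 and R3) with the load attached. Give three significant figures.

V ≈ 15.7 V

At node B, R3 is in parallel with the load: R3‖R_L = 3242 Ω.
Below node A the resistance is R2 + (R3‖R_L) = 4442 Ω, so V_A = 26.2 × 4442/5419 = 21.48 V.
Then V_B = V_A × (R3‖R_L)/(R2 + R3‖R_L) = 21.48 × 3242/4442 = 15.7 V.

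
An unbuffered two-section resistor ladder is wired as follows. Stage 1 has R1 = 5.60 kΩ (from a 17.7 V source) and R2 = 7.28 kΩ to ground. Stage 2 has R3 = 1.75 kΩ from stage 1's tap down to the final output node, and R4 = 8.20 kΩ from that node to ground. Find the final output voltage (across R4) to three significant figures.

Stage 2 presents R3+R4 = 9.950 kΩ as a load on stage 1's tap.
Stage 1's lower leg becomes R2‖(R3+R4) = 4.204 kΩ, so V_mid = 17.7 × 4.204/9.804 = 7.590 V.
Stage 2 is itself unloaded: V_out = V_mid × R4/(R3+R4) = 7.590 × 8.20/9.950 = 6.25 V.

V_out ≈ 6.25 V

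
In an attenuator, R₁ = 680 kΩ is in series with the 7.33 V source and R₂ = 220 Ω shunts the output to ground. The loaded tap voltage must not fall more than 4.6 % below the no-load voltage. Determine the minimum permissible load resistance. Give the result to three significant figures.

R_L(min) ≈ 4.56 kΩ

Output resistance R_th = R₁‖R₂ = (680000 × 220)/680200 = 219.9 Ω.
The fractional drop is R_th/(R_th + R_L); requiring this ≤ 0.0460 gives R_L ≥ R_th(1/0.0460 − 1) = 219.9 × 20.74 = 4.56 kΩ.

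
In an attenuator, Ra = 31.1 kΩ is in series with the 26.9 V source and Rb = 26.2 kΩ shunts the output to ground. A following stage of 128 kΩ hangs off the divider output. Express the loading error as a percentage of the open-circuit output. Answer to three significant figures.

Unloaded V = 26.9 × 26.2/57.30 = 12.300 V.
Loaded: Rb‖R_L = 21.75 kΩ, giving V = 26.9 × 21.75/52.85 = 11.070 V.
Drop = (12.300 − 11.070) / 12.300 = 10.0 %.

10.0 %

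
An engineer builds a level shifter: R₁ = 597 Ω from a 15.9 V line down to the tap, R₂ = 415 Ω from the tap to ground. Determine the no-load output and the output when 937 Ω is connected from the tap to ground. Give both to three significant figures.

Open-circuit: V = 15.9 × 415/(597 + 415) = 6.52 V.
With the load, R₂ becomes R₂‖R_L = 287.6 Ω, so V = 15.9 × 287.6/884.6 = 5.17 V.

Unloaded: 6.52 V; loaded: 5.17 V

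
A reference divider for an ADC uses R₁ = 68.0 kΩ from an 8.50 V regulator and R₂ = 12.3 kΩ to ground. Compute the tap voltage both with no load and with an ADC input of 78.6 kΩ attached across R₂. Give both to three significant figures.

Open-circuit: V = 8.50 × 12.3/(68.0 + 12.3) = 1.30 V.
With the load, R₂ becomes R₂‖R_L = 10.64 kΩ, so V = 8.50 × 10.64/78.64 = 1.15 V.

Unloaded: 1.30 V; loaded: 1.15 V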